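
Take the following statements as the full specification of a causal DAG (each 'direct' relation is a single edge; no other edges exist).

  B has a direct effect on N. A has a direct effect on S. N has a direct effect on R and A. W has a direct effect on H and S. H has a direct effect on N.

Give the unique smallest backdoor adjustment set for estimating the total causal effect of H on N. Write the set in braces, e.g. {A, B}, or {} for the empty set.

Variables eligible for adjustment (non-descendants of H, excluding H and N): {B, W}.
Backdoor paths from H to N:
  P1: H <- W -> S <- A <- N
Each backdoor path contains an unconditioned collider, so every path is already blocked with the empty conditioning set:
  P1: blocked at collider S (neither it nor any descendant is in the conditioning set).
The empty set is therefore the unique smallest valid set.

{}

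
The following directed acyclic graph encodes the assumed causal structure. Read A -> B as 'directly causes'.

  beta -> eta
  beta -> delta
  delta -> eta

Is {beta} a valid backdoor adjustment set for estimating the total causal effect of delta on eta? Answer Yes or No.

Yes

Backdoor paths from delta to eta (paths whose first edge points into delta):
  P1: delta <- beta -> eta
Condition 1 (no descendant of delta in the set): holds — descendants of delta are {eta}; none are in {beta}.
Condition 2 (every backdoor path blocked by {beta}):
  P1: blocked at fork node beta ∈ conditioning set.
{beta} satisfies the backdoor criterion.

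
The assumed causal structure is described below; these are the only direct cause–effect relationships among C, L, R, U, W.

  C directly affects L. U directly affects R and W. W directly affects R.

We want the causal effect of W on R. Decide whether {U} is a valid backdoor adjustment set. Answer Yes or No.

Backdoor paths from W to R (paths whose first edge points into W):
  P1: W <- U -> R
Condition 1 (no descendant of W in the set): holds — descendants of W are {R}; none are in {U}.
Condition 2 (every backdoor path blocked by {U}):
  P1: blocked at fork node U ∈ conditioning set.
{U} satisfies the backdoor criterion.

Yes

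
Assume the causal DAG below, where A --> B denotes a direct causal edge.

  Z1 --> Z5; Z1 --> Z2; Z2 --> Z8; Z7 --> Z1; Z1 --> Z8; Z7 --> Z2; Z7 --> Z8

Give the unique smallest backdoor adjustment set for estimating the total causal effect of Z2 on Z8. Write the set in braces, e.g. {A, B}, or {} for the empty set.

Variables eligible for adjustment (non-descendants of Z2, excluding Z2 and Z8): {Z1, Z5, Z7}.
Backdoor paths from Z2 to Z8:
  P1: Z2 <- Z7 -> Z1 -> Z8
  P2: Z2 <- Z7 -> Z8
  P3: Z2 <- Z1 <- Z7 -> Z8
  P4: Z2 <- Z1 -> Z8
The empty set is not sufficient: P1 (Z2 <- Z7 -> Z1 -> Z8) has no collider blocking it and no conditioned non-collider, so it is open.
Try {Z1, Z7}:
  P1: blocked at fork node Z7 ∈ conditioning set.
  P2: blocked at fork node Z7 ∈ conditioning set.
  P3: blocked at chain node Z1 ∈ conditioning set.
  P4: blocked at fork node Z1 ∈ conditioning set.
{Z1, Z7} contains no descendant of Z2 and blocks every backdoor path.
Every element of {Z1, Z7} is needed (dropping Z1 leaves P4 open; dropping Z7 leaves P2 open), so no proper subset is valid.
Among all size-2 subsets of the eligible variables, only {Z1, Z7} blocks every backdoor path, so it is the unique smallest valid adjustment set.

{Z1, Z7}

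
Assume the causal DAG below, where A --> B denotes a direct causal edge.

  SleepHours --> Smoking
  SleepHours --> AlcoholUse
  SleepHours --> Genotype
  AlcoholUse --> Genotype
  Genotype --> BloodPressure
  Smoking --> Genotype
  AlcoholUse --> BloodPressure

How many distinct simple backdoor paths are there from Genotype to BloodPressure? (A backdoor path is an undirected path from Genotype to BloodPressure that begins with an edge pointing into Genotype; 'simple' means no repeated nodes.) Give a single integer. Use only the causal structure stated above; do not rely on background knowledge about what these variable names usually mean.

3

A backdoor path from Genotype to BloodPressure is any simple undirected path whose first edge points into Genotype (i.e. leaves Genotype via a parent).
Parents of Genotype: {AlcoholUse, SleepHours, Smoking}.
Enumerating:
  P1: Genotype <- SleepHours -> AlcoholUse -> BloodPressure
  P2: Genotype <- AlcoholUse -> BloodPressure
  P3: Genotype <- Smoking <- SleepHours -> AlcoholUse -> BloodPressure
That exhausts the simple backdoor paths. Count: 3.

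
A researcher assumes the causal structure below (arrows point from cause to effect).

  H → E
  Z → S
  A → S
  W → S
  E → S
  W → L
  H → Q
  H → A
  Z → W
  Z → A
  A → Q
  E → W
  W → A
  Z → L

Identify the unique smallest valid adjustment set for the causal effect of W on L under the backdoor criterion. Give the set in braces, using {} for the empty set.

{Z}

Variables eligible for adjustment (non-descendants of W, excluding W and L): {E, H, Z}.
Backdoor paths from W to L:
  P1: W <- Z -> L
  P2: W <- E <- H -> A <- Z -> L
  P3: W <- E <- H -> A -> S <- Z -> L
  P4: W <- E <- H -> Q <- A <- Z -> L
  P5: W <- E <- H -> Q <- A -> S <- Z -> L
  P6: W <- E -> S <- Z -> L
  P7: W <- E -> S <- A <- Z -> L
The empty set is not sufficient: P1 (W <- Z -> L) has no collider blocking it and no conditioned non-collider, so it is open.
Try {Z}:
  P1: blocked at fork node Z ∈ conditioning set.
  P2: blocked at collider A (neither it nor any descendant is in the conditioning set).
  P3: blocked at collider S (neither it nor any descendant is in the conditioning set).
  P4: blocked at collider Q (neither it nor any descendant is in the conditioning set).
  P5: blocked at collider Q (neither it nor any descendant is in the conditioning set).
  P6: blocked at collider S (neither it nor any descendant is in the conditioning set).
  P7: blocked at collider S (neither it nor any descendant is in the conditioning set).
{Z} contains no descendant of W and blocks every backdoor path.
No other singleton works — e.g. {H} leaves P1 open — so {Z} is the unique smallest valid adjustment set.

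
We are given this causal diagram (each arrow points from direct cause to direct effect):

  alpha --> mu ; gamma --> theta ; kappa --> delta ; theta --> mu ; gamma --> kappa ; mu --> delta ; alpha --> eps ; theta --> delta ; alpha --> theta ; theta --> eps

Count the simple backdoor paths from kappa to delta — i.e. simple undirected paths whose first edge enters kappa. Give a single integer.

4

A backdoor path from kappa to delta is any simple undirected path whose first edge points into kappa (i.e. leaves kappa via a parent).
Parents of kappa: {gamma}.
Enumerating:
  P1: kappa <- gamma -> theta <- alpha -> mu -> delta
  P2: kappa <- gamma -> theta -> mu -> delta
  P3: kappa <- gamma -> theta -> eps <- alpha -> mu -> delta
  P4: kappa <- gamma -> theta -> delta
That exhausts the simple backdoor paths. Count: 4.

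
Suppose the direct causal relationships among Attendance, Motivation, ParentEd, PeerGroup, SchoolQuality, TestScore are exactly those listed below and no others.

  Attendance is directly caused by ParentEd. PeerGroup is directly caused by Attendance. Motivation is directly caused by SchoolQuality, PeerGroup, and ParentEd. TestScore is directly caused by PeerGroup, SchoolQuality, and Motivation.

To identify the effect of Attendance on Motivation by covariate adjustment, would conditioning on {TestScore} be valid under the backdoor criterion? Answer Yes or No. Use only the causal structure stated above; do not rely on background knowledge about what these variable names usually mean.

No

Backdoor paths from Attendance to Motivation (paths whose first edge points into Attendance):
  P1: Attendance <- ParentEd -> Motivation
Condition 1 (no descendant of Attendance in the set): FAILS — TestScore is a descendant of Attendance.
Condition 2 (every backdoor path blocked by {TestScore}):
  P1: open — no interior node is in the conditioning set.
{TestScore} does not satisfy the backdoor criterion.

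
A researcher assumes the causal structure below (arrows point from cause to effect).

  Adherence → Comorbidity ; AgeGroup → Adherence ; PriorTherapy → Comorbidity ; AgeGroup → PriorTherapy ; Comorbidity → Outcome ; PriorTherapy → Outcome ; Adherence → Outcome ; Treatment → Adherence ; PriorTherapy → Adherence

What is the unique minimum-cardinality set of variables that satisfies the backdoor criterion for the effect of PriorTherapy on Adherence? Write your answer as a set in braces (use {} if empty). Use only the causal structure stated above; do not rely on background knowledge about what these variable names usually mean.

Variables eligible for adjustment (non-descendants of PriorTherapy, excluding PriorTherapy and Adherence): {AgeGroup, Treatment}.
Backdoor paths from PriorTherapy to Adherence:
  P1: PriorTherapy <- AgeGroup -> Adherence
The empty set is not sufficient: P1 (PriorTherapy <- AgeGroup -> Adherence) has no collider blocking it and no conditioned non-collider, so it is open.
Try {AgeGroup}:
  P1: blocked at fork node AgeGroup ∈ conditioning set.
{AgeGroup} contains no descendant of PriorTherapy and blocks every backdoor path.
No other singleton works — e.g. {Treatment} leaves P1 open — so {AgeGroup} is the unique smallest valid adjustment set.

{AgeGroup}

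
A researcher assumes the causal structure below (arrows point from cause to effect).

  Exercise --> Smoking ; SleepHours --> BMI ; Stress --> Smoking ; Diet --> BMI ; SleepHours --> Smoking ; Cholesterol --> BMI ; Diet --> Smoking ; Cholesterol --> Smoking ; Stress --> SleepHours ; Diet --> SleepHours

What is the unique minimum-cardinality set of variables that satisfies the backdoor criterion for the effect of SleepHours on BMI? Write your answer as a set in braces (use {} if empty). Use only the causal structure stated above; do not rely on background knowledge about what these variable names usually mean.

{Diet}

Variables eligible for adjustment (non-descendants of SleepHours, excluding SleepHours and BMI): {Cholesterol, Diet, Exercise, Stress}.
Backdoor paths from SleepHours to BMI:
  P1: SleepHours <- Diet -> BMI
  P2: SleepHours <- Diet -> Smoking <- Cholesterol -> BMI
  P3: SleepHours <- Stress -> Smoking <- Cholesterol -> BMI
  P4: SleepHours <- Stress -> Smoking <- Diet -> BMI
The empty set is not sufficient: P1 (SleepHours <- Diet -> BMI) has no collider blocking it and no conditioned non-collider, so it is open.
Try {Diet}:
  P1: blocked at fork node Diet ∈ conditioning set.
  P2: blocked at fork node Diet ∈ conditioning set.
  P3: blocked at collider Smoking (neither it nor any descendant is in the conditioning set).
  P4: blocked at collider Smoking (neither it nor any descendant is in the conditioning set).
{Diet} contains no descendant of SleepHours and blocks every backdoor path.
No other singleton works — e.g. {Exercise} leaves P1 open — so {Diet} is the unique smallest valid adjustment set.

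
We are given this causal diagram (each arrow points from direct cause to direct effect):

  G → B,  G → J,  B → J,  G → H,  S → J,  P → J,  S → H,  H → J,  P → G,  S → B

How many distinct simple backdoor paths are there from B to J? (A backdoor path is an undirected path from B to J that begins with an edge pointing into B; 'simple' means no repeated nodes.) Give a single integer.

A backdoor path from B to J is any simple undirected path whose first edge points into B (i.e. leaves B via a parent).
Parents of B: {G, S}.
Enumerating:
  P1: B <- G <- P -> J
  P2: B <- G -> H <- S -> J
  P3: B <- G -> H -> J
  P4: B <- G -> J
  P5: B <- S -> H <- G <- P -> J
  P6: B <- S -> H <- G -> J
  P7: B <- S -> H -> J
  P8: B <- S -> J
That exhausts the simple backdoor paths. Count: 8.

8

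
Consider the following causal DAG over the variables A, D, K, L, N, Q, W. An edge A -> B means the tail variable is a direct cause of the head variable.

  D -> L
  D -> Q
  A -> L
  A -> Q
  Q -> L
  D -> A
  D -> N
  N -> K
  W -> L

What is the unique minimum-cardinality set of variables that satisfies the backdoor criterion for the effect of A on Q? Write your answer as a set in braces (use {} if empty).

{D}

Variables eligible for adjustment (non-descendants of A, excluding A and Q): {D, K, N, W}.
Backdoor paths from A to Q:
  P1: A <- D -> Q
  P2: A <- D -> L <- Q
The empty set is not sufficient: P1 (A <- D -> Q) has no collider blocking it and no conditioned non-collider, so it is open.
Try {D}:
  P1: blocked at fork node D ∈ conditioning set.
  P2: blocked at fork node D ∈ conditioning set.
{D} contains no descendant of A and blocks every backdoor path.
No other singleton works — e.g. {W} leaves P1 open — so {D} is the unique smallest valid adjustment set.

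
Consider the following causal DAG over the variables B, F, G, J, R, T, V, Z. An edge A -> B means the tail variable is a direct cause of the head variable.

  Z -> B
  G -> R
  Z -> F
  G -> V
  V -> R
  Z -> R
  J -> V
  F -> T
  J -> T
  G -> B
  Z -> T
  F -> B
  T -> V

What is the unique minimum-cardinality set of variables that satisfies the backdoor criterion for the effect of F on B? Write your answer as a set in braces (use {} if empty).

Variables eligible for adjustment (non-descendants of F, excluding F and B): {G, J, Z}.
Backdoor paths from F to B:
  P1: F <- Z -> B
  P2: F <- Z -> T <- J -> V <- G -> B
  P3: F <- Z -> T <- J -> V -> R <- G -> B
  P4: F <- Z -> T -> V <- G -> B
  P5: F <- Z -> T -> V -> R <- G -> B
  P6: F <- Z -> R <- G -> B
  P7: F <- Z -> R <- V <- G -> B
The empty set is not sufficient: P1 (F <- Z -> B) has no collider blocking it and no conditioned non-collider, so it is open.
Try {Z}:
  P1: blocked at fork node Z ∈ conditioning set.
  P2: blocked at fork node Z ∈ conditioning set.
  P3: blocked at fork node Z ∈ conditioning set.
  P4: blocked at fork node Z ∈ conditioning set.
  P5: blocked at fork node Z ∈ conditioning set.
  P6: blocked at fork node Z ∈ conditioning set.
  P7: blocked at fork node Z ∈ conditioning set.
{Z} contains no descendant of F and blocks every backdoor path.
No other singleton works — e.g. {G} leaves P1 open — so {Z} is the unique smallest valid adjustment set.

{Z}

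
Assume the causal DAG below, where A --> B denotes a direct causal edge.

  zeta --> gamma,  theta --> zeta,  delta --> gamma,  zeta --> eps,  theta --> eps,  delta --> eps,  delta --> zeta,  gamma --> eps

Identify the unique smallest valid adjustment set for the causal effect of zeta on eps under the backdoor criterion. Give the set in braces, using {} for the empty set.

Variables eligible for adjustment (non-descendants of zeta, excluding zeta and eps): {delta, theta}.
Backdoor paths from zeta to eps:
  P1: zeta <- delta -> gamma -> eps
  P2: zeta <- delta -> eps
  P3: zeta <- theta -> eps
The empty set is not sufficient: P1 (zeta <- delta -> gamma -> eps) has no collider blocking it and no conditioned non-collider, so it is open.
Try {delta, theta}:
  P1: blocked at fork node delta ∈ conditioning set.
  P2: blocked at fork node delta ∈ conditioning set.
  P3: blocked at fork node theta ∈ conditioning set.
{delta, theta} contains no descendant of zeta and blocks every backdoor path.
Every element of {delta, theta} is needed (dropping delta leaves P1 open; dropping theta leaves P3 open), so no proper subset is valid.
Among all size-2 subsets of the eligible variables, only {delta, theta} blocks every backdoor path, so it is the unique smallest valid adjustment set.

{delta, theta}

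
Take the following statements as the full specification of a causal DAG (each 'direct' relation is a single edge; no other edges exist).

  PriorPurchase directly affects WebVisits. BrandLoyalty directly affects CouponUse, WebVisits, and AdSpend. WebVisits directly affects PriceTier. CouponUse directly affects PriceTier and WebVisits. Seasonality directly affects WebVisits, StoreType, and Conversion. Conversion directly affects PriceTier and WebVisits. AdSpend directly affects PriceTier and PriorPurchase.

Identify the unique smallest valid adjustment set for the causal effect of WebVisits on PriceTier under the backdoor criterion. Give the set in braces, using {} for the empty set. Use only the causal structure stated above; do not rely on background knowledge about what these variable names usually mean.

Variables eligible for adjustment (non-descendants of WebVisits, excluding WebVisits and PriceTier): {AdSpend, BrandLoyalty, Conversion, CouponUse, PriorPurchase, Seasonality, StoreType}.
Backdoor paths from WebVisits to PriceTier:
  P1: WebVisits <- BrandLoyalty -> AdSpend -> PriceTier
  P2: WebVisits <- BrandLoyalty -> CouponUse -> PriceTier
  P3: WebVisits <- Seasonality -> Conversion -> PriceTier
  P4: WebVisits <- Conversion -> PriceTier
  P5: WebVisits <- CouponUse <- BrandLoyalty -> AdSpend -> PriceTier
  P6: WebVisits <- CouponUse -> PriceTier
  P7: WebVisits <- PriorPurchase <- AdSpend <- BrandLoyalty -> CouponUse -> PriceTier
  P8: WebVisits <- PriorPurchase <- AdSpend -> PriceTier
The empty set is not sufficient: P1 (WebVisits <- BrandLoyalty -> AdSpend -> PriceTier) has no collider blocking it and no conditioned non-collider, so it is open.
Try {AdSpend, Conversion, CouponUse}:
  P1: blocked at chain node AdSpend ∈ conditioning set.
  P2: blocked at chain node CouponUse ∈ conditioning set.
  P3: blocked at chain node Conversion ∈ conditioning set.
  P4: blocked at fork node Conversion ∈ conditioning set.
  P5: blocked at chain node CouponUse ∈ conditioning set.
  P6: blocked at fork node CouponUse ∈ conditioning set.
  P7: blocked at chain node AdSpend ∈ conditioning set.
  P8: blocked at fork node AdSpend ∈ conditioning set.
{AdSpend, Conversion, CouponUse} contains no descendant of WebVisits and blocks every backdoor path.
Every element of {AdSpend, Conversion, CouponUse} is needed (dropping AdSpend leaves P1 open; dropping Conversion leaves P3 open; dropping CouponUse leaves P2 open), so no proper subset is valid.
Among all size-3 subsets of the eligible variables, only {AdSpend, Conversion, CouponUse} blocks every backdoor path, so it is the unique smallest valid adjustment set.

{AdSpend, Conversion, CouponUse}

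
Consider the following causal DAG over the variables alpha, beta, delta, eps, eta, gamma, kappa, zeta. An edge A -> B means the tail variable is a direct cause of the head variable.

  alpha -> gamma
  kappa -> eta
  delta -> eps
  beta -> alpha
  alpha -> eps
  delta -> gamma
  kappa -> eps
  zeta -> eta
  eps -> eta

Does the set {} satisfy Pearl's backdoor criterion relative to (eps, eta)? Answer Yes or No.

No

Backdoor paths from eps to eta (paths whose first edge points into eps):
  P1: eps <- kappa -> eta
Condition 1 (no descendant of eps in the set): holds — descendants of eps are {eta}; none are in {}.
Condition 2 (every backdoor path blocked by {}):
  P1: open — no interior node is in the conditioning set.
{} does not satisfy the backdoor criterion.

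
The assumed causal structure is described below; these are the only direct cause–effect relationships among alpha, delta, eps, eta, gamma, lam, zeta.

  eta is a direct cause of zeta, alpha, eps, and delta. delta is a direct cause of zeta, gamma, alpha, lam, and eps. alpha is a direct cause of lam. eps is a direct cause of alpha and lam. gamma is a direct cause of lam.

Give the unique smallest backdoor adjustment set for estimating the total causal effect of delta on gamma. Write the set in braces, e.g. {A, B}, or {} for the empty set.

Variables eligible for adjustment (non-descendants of delta, excluding delta and gamma): {eta}.
Backdoor paths from delta to gamma:
  P1: delta <- eta -> eps -> alpha -> lam <- gamma
  P2: delta <- eta -> eps -> lam <- gamma
  P3: delta <- eta -> alpha <- eps -> lam <- gamma
  P4: delta <- eta -> alpha -> lam <- gamma
Each backdoor path contains an unconditioned collider, so every path is already blocked with the empty conditioning set:
  P1: blocked at collider lam (neither it nor any descendant is in the conditioning set).
  P2: blocked at collider lam (neither it nor any descendant is in the conditioning set).
  P3: blocked at collider alpha (neither it nor any descendant is in the conditioning set).
  P4: blocked at collider lam (neither it nor any descendant is in the conditioning set).
The empty set is therefore the unique smallest valid set.

{}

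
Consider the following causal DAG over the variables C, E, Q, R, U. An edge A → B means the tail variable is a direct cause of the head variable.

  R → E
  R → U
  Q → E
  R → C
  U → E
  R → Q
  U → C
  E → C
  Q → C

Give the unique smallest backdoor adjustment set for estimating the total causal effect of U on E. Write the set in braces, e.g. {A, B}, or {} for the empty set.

{R}

Variables eligible for adjustment (non-descendants of U, excluding U and E): {Q, R}.
Backdoor paths from U to E:
  P1: U <- R -> Q -> E
  P2: U <- R -> Q -> C <- E
  P3: U <- R -> E
  P4: U <- R -> C <- Q -> E
  P5: U <- R -> C <- E
The empty set is not sufficient: P1 (U <- R -> Q -> E) has no collider blocking it and no conditioned non-collider, so it is open.
Try {R}:
  P1: blocked at fork node R ∈ conditioning set.
  P2: blocked at fork node R ∈ conditioning set.
  P3: blocked at fork node R ∈ conditioning set.
  P4: blocked at fork node R ∈ conditioning set.
  P5: blocked at fork node R ∈ conditioning set.
{R} contains no descendant of U and blocks every backdoor path.
No other singleton works — e.g. {Q} leaves P3 open — so {R} is the unique smallest valid adjustment set.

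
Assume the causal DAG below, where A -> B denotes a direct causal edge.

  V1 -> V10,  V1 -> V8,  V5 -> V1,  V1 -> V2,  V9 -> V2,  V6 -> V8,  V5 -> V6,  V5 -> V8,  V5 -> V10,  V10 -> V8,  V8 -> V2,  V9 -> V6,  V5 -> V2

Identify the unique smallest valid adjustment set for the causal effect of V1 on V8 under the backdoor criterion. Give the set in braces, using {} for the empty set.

Variables eligible for adjustment (non-descendants of V1, excluding V1 and V8): {V5, V6, V9}.
Backdoor paths from V1 to V8:
  P1: V1 <- V5 -> V6 <- V9 -> V2 <- V8
  P2: V1 <- V5 -> V6 -> V8
  P3: V1 <- V5 -> V10 -> V8
  P4: V1 <- V5 -> V8
  P5: V1 <- V5 -> V2 <- V9 -> V6 -> V8
  P6: V1 <- V5 -> V2 <- V8
The empty set is not sufficient: P2 (V1 <- V5 -> V6 -> V8) has no collider blocking it and no conditioned non-collider, so it is open.
Try {V5}:
  P1: blocked at fork node V5 ∈ conditioning set.
  P2: blocked at fork node V5 ∈ conditioning set.
  P3: blocked at fork node V5 ∈ conditioning set.
  P4: blocked at fork node V5 ∈ conditioning set.
  P5: blocked at fork node V5 ∈ conditioning set.
  P6: blocked at fork node V5 ∈ conditioning set.
{V5} contains no descendant of V1 and blocks every backdoor path.
No other singleton works — e.g. {V9} leaves P2 open — so {V5} is the unique smallest valid adjustment set.

{V5}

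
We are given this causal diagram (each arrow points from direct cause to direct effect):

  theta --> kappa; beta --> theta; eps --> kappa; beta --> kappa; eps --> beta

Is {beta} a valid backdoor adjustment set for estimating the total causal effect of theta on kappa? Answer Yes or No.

Backdoor paths from theta to kappa (paths whose first edge points into theta):
  P1: theta <- beta <- eps -> kappa
  P2: theta <- beta -> kappa
Condition 1 (no descendant of theta in the set): holds — descendants of theta are {kappa}; none are in {beta}.
Condition 2 (every backdoor path blocked by {beta}):
  P1: blocked at chain node beta ∈ conditioning set.
  P2: blocked at fork node beta ∈ conditioning set.
{beta} satisfies the backdoor criterion.

Yes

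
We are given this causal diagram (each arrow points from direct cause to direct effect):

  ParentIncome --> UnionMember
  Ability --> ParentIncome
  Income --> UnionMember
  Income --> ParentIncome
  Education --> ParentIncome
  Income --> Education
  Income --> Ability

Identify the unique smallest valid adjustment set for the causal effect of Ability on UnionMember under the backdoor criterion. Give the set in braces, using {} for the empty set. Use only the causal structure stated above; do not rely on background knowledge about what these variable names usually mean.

{Income}

Variables eligible for adjustment (non-descendants of Ability, excluding Ability and UnionMember): {Education, Income}.
Backdoor paths from Ability to UnionMember:
  P1: Ability <- Income -> Education -> ParentIncome -> UnionMember
  P2: Ability <- Income -> ParentIncome -> UnionMember
  P3: Ability <- Income -> UnionMember
The empty set is not sufficient: P1 (Ability <- Income -> Education -> ParentIncome -> UnionMember) has no collider blocking it and no conditioned non-collider, so it is open.
Try {Income}:
  P1: blocked at fork node Income ∈ conditioning set.
  P2: blocked at fork node Income ∈ conditioning set.
  P3: blocked at fork node Income ∈ conditioning set.
{Income} contains no descendant of Ability and blocks every backdoor path.
No other singleton works — e.g. {Education} leaves P2 open — so {Income} is the unique smallest valid adjustment set.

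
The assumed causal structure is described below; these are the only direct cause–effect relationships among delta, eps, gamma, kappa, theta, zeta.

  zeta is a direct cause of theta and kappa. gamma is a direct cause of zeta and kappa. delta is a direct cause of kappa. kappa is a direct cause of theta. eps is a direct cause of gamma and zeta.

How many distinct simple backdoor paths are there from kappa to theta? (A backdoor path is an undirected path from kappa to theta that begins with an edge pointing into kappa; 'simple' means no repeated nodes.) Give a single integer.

A backdoor path from kappa to theta is any simple undirected path whose first edge points into kappa (i.e. leaves kappa via a parent).
Parents of kappa: {delta, gamma, zeta}.
Enumerating:
  P1: kappa <- gamma <- eps -> zeta -> theta
  P2: kappa <- gamma -> zeta -> theta
  P3: kappa <- zeta -> theta
That exhausts the simple backdoor paths. Count: 3.

3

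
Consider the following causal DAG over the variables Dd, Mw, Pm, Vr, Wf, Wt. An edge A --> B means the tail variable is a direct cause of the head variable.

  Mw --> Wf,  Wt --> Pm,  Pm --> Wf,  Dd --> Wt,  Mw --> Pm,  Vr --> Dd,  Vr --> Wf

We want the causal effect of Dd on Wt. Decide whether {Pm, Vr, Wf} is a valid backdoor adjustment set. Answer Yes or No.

Backdoor paths from Dd to Wt (paths whose first edge points into Dd):
  P1: Dd <- Vr -> Wf <- Mw -> Pm <- Wt
  P2: Dd <- Vr -> Wf <- Pm <- Wt
Condition 1 (no descendant of Dd in the set): FAILS — Pm and Wf are descendants of Dd.
Condition 2 (every backdoor path blocked by {Pm, Vr, Wf}):
  P1: blocked at fork node Vr ∈ conditioning set.
  P2: blocked at fork node Vr ∈ conditioning set.
{Pm, Vr, Wf} does not satisfy the backdoor criterion.

No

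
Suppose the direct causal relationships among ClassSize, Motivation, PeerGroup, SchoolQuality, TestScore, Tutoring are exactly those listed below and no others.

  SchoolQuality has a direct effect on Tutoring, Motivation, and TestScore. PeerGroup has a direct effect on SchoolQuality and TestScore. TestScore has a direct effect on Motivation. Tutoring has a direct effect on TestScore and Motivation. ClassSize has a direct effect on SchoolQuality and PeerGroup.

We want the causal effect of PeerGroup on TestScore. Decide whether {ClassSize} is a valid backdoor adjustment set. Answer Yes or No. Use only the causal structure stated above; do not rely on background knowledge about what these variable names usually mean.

Backdoor paths from PeerGroup to TestScore (paths whose first edge points into PeerGroup):
  P1: PeerGroup <- ClassSize -> SchoolQuality -> Tutoring -> TestScore
  P2: PeerGroup <- ClassSize -> SchoolQuality -> Tutoring -> Motivation <- TestScore
  P3: PeerGroup <- ClassSize -> SchoolQuality -> TestScore
  P4: PeerGroup <- ClassSize -> SchoolQuality -> Motivation <- Tutoring -> TestScore
  P5: PeerGroup <- ClassSize -> SchoolQuality -> Motivation <- TestScore
Condition 1 (no descendant of PeerGroup in the set): holds — descendants of PeerGroup are {Motivation, SchoolQuality, TestScore, Tutoring}; none are in {ClassSize}.
Condition 2 (every backdoor path blocked by {ClassSize}):
  P1: blocked at fork node ClassSize ∈ conditioning set.
  P2: blocked at fork node ClassSize ∈ conditioning set.
  P3: blocked at fork node ClassSize ∈ conditioning set.
  P4: blocked at fork node ClassSize ∈ conditioning set.
  P5: blocked at fork node ClassSize ∈ conditioning set.
{ClassSize} satisfies the backdoor criterion.

Yes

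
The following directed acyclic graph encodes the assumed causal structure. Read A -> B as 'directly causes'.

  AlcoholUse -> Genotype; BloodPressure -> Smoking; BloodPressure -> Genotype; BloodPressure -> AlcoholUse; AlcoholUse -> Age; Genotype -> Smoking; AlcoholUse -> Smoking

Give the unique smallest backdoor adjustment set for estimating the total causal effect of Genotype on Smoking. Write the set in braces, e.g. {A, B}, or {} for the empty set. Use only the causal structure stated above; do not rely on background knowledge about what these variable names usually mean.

{AlcoholUse, BloodPressure}

Variables eligible for adjustment (non-descendants of Genotype, excluding Genotype and Smoking): {Age, AlcoholUse, BloodPressure}.
Backdoor paths from Genotype to Smoking:
  P1: Genotype <- BloodPressure -> AlcoholUse -> Smoking
  P2: Genotype <- BloodPressure -> Smoking
  P3: Genotype <- AlcoholUse <- BloodPressure -> Smoking
  P4: Genotype <- AlcoholUse -> Smoking
The empty set is not sufficient: P1 (Genotype <- BloodPressure -> AlcoholUse -> Smoking) has no collider blocking it and no conditioned non-collider, so it is open.
Try {AlcoholUse, BloodPressure}:
  P1: blocked at fork node BloodPressure ∈ conditioning set.
  P2: blocked at fork node BloodPressure ∈ conditioning set.
  P3: blocked at chain node AlcoholUse ∈ conditioning set.
  P4: blocked at fork node AlcoholUse ∈ conditioning set.
{AlcoholUse, BloodPressure} contains no descendant of Genotype and blocks every backdoor path.
Every element of {AlcoholUse, BloodPressure} is needed (dropping AlcoholUse leaves P4 open; dropping BloodPressure leaves P2 open), so no proper subset is valid.
Among all size-2 subsets of the eligible variables, only {AlcoholUse, BloodPressure} blocks every backdoor path, so it is the unique smallest valid adjustment set.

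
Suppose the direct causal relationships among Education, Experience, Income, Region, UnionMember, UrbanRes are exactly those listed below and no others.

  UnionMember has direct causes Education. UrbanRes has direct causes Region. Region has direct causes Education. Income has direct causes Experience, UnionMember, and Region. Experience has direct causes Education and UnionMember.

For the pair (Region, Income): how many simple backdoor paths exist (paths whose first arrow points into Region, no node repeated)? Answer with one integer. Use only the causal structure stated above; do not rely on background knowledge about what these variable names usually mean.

A backdoor path from Region to Income is any simple undirected path whose first edge points into Region (i.e. leaves Region via a parent).
Parents of Region: {Education}.
Enumerating:
  P1: Region <- Education -> UnionMember -> Experience -> Income
  P2: Region <- Education -> UnionMember -> Income
  P3: Region <- Education -> Experience <- UnionMember -> Income
  P4: Region <- Education -> Experience -> Income
That exhausts the simple backdoor paths. Count: 4.

4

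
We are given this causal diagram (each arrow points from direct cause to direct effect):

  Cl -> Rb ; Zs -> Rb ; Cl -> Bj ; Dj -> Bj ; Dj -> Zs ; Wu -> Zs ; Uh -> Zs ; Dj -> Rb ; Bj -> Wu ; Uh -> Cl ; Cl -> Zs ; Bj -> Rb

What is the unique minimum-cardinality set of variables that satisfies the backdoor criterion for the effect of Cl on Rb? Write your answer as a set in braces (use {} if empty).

{Uh}

Variables eligible for adjustment (non-descendants of Cl, excluding Cl and Rb): {Dj, Uh}.
Backdoor paths from Cl to Rb:
  P1: Cl <- Uh -> Zs <- Dj -> Bj -> Rb
  P2: Cl <- Uh -> Zs <- Dj -> Rb
  P3: Cl <- Uh -> Zs <- Wu <- Bj <- Dj -> Rb
  P4: Cl <- Uh -> Zs <- Wu <- Bj -> Rb
  P5: Cl <- Uh -> Zs -> Rb
The empty set is not sufficient: P5 (Cl <- Uh -> Zs -> Rb) has no collider blocking it and no conditioned non-collider, so it is open.
Try {Uh}:
  P1: blocked at fork node Uh ∈ conditioning set.
  P2: blocked at fork node Uh ∈ conditioning set.
  P3: blocked at fork node Uh ∈ conditioning set.
  P4: blocked at fork node Uh ∈ conditioning set.
  P5: blocked at fork node Uh ∈ conditioning set.
{Uh} contains no descendant of Cl and blocks every backdoor path.
No other singleton works — e.g. {Dj} leaves P5 open — so {Uh} is the unique smallest valid adjustment set.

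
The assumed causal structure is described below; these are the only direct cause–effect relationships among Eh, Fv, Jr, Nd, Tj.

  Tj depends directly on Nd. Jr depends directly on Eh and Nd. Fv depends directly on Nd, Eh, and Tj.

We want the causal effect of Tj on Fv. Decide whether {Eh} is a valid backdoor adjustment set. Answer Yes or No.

Backdoor paths from Tj to Fv (paths whose first edge points into Tj):
  P1: Tj <- Nd -> Jr <- Eh -> Fv
  P2: Tj <- Nd -> Fv
Condition 1 (no descendant of Tj in the set): holds — descendants of Tj are {Fv}; none are in {Eh}.
Condition 2 (every backdoor path blocked by {Eh}):
  P1: blocked at collider Jr (neither it nor any descendant is in the conditioning set).
  P2: open — no interior node is in the conditioning set.
{Eh} does not satisfy the backdoor criterion.

No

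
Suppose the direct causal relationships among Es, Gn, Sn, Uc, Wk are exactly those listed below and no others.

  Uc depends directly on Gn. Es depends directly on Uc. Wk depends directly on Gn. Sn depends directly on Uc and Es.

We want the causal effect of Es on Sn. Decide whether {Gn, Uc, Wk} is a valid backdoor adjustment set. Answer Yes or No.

Backdoor paths from Es to Sn (paths whose first edge points into Es):
  P1: Es <- Uc -> Sn
Condition 1 (no descendant of Es in the set): holds — descendants of Es are {Sn}; none are in {Gn, Uc, Wk}.
Condition 2 (every backdoor path blocked by {Gn, Uc, Wk}):
  P1: blocked at fork node Uc ∈ conditioning set.
{Gn, Uc, Wk} satisfies the backdoor criterion.

Yes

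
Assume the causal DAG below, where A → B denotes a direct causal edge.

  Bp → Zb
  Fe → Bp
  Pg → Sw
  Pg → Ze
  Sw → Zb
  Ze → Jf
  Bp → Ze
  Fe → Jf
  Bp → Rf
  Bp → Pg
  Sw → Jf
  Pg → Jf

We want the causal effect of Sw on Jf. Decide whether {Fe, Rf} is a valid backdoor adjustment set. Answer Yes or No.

No

Backdoor paths from Sw to Jf (paths whose first edge points into Sw):
  P1: Sw <- Pg <- Bp <- Fe -> Jf
  P2: Sw <- Pg <- Bp -> Ze -> Jf
  P3: Sw <- Pg -> Ze <- Bp <- Fe -> Jf
  P4: Sw <- Pg -> Ze -> Jf
  P5: Sw <- Pg -> Jf
Condition 1 (no descendant of Sw in the set): holds — descendants of Sw are {Jf, Zb}; none are in {Fe, Rf}.
Condition 2 (every backdoor path blocked by {Fe, Rf}):
  P1: blocked at fork node Fe ∈ conditioning set.
  P2: open — no interior node is in the conditioning set.
  P3: blocked at collider Ze (neither it nor any descendant is in the conditioning set).
  P4: open — no interior node is in the conditioning set.
  P5: open — no interior node is in the conditioning set.
{Fe, Rf} does not satisfy the backdoor criterion.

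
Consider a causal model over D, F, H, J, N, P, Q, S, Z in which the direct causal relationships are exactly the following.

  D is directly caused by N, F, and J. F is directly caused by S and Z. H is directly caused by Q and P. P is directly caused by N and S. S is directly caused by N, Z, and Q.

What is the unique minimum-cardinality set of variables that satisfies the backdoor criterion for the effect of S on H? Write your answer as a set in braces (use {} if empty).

Variables eligible for adjustment (non-descendants of S, excluding S and H): {J, N, Q, Z}.
Backdoor paths from S to H:
  P1: S <- N -> P -> H
  P2: S <- Z -> F -> D <- N -> P -> H
  P3: S <- Q -> H
The empty set is not sufficient: P1 (S <- N -> P -> H) has no collider blocking it and no conditioned non-collider, so it is open.
Try {N, Q}:
  P1: blocked at fork node N ∈ conditioning set.
  P2: blocked at collider D (neither it nor any descendant is in the conditioning set).
  P3: blocked at fork node Q ∈ conditioning set.
{N, Q} contains no descendant of S and blocks every backdoor path.
Every element of {N, Q} is needed (dropping N leaves P1 open; dropping Q leaves P3 open), so no proper subset is valid.
Among all size-2 subsets of the eligible variables, only {N, Q} blocks every backdoor path, so it is the unique smallest valid adjustment set.

{N, Q}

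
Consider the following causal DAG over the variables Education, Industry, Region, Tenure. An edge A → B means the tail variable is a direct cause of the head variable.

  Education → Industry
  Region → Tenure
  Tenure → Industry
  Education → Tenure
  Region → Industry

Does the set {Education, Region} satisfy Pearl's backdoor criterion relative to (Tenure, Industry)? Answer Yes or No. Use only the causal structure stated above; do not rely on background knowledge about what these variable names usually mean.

Yes

Backdoor paths from Tenure to Industry (paths whose first edge points into Tenure):
  P1: Tenure <- Education -> Industry
  P2: Tenure <- Region -> Industry
Condition 1 (no descendant of Tenure in the set): holds — descendants of Tenure are {Industry}; none are in {Education, Region}.
Condition 2 (every backdoor path blocked by {Education, Region}):
  P1: blocked at fork node Education ∈ conditioning set.
  P2: blocked at fork node Region ∈ conditioning set.
{Education, Region} satisfies the backdoor criterion.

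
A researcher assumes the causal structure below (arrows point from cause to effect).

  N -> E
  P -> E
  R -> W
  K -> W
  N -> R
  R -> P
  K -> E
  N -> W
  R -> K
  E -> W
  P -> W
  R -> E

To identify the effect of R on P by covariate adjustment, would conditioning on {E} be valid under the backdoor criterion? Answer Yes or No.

Backdoor paths from R to P (paths whose first edge points into R):
  P1: R <- N -> E <- P
  P2: R <- N -> E <- K -> W <- P
  P3: R <- N -> E -> W <- P
  P4: R <- N -> W <- P
  P5: R <- N -> W <- K -> E <- P
  P6: R <- N -> W <- E <- P
Condition 1 (no descendant of R in the set): FAILS — E is a descendant of R.
Condition 2 (every backdoor path blocked by {E}):
  P1: open — collider(s) E are conditioned on (or have a conditioned descendant) and no non-collider on the path is in the set.
  P2: blocked at collider W (neither it nor any descendant is in the conditioning set).
  P3: blocked at chain node E ∈ conditioning set.
  P4: blocked at collider W (neither it nor any descendant is in the conditioning set).
  P5: blocked at collider W (neither it nor any descendant is in the conditioning set).
  P6: blocked at collider W (neither it nor any descendant is in the conditioning set).
{E} does not satisfy the backdoor criterion.

No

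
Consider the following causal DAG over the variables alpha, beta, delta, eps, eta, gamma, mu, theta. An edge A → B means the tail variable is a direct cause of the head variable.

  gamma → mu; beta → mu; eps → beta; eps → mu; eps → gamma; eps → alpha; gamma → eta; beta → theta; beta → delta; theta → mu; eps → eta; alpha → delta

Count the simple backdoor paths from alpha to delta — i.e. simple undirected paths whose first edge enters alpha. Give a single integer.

A backdoor path from alpha to delta is any simple undirected path whose first edge points into alpha (i.e. leaves alpha via a parent).
Parents of alpha: {eps}.
Enumerating:
  P1: alpha <- eps -> gamma -> mu <- beta -> delta
  P2: alpha <- eps -> gamma -> mu <- theta <- beta -> delta
  P3: alpha <- eps -> beta -> delta
  P4: alpha <- eps -> mu <- beta -> delta
  P5: alpha <- eps -> mu <- theta <- beta -> delta
  P6: alpha <- eps -> eta <- gamma -> mu <- beta -> delta
  P7: alpha <- eps -> eta <- gamma -> mu <- theta <- beta -> delta
That exhausts the simple backdoor paths. Count: 7.

7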